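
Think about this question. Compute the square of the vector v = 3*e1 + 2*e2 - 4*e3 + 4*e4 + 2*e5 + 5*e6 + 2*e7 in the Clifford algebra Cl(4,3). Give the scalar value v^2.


v^2 = sum of c_i^2 * e_i^2
Positive signature terms (e_i^2 = +1): 3^2 + 2^2 + (-4)^2 + 4^2 = 45
Negative signature terms (e_j^2 = -1): 2^2 + 5^2 + 2^2 = 33
v^2 = 45 - 33 = 12


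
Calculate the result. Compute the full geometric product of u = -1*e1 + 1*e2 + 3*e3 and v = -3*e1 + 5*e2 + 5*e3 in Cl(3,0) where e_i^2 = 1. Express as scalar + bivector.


In Cl(3,0): e_i^2 = 1, e_ie_j = -e_je_i for i != j.
Scalar part = u . v = (-1)*(-3) + 1*5 + 3*5
= 3 + 5 + 15 = 23
e12 coeff = (-1)*5 - 1*(-3) = -5 - (-3) = -2
e13 coeff = (-1)*5 - 3*(-3) = -5 - (-9) = 4
e23 coeff = 1*5 - 3*5 = 5 - 15 = -10
uv = 23 - 2*e12 + 4*e13 - 10*e23


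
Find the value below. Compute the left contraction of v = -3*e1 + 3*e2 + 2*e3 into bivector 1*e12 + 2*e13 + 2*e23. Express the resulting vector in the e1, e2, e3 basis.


Left contraction v _| B = <vB>_1 (grade-1 part of the geometric product vB).
Using e1_|e12 = e2, e2_|e12 = -e1, e1_|e13 = e3, e3_|e13 = -e1, e2_|e23 = e3, e3_|e23 = -e2:
e1 coeff: -v2*b12 - v3*b13 = -(3)*(1) - (2)*(2) = -7
e2 coeff: v1*b12 - v3*b23 = (-3)*(1) - (2)*(2) = -7
e3 coeff: v1*b13 + v2*b23 = (-3)*(2) + (3)*(2) = 0
v _| B = -7*e1 - 7*e2 + 0*e3


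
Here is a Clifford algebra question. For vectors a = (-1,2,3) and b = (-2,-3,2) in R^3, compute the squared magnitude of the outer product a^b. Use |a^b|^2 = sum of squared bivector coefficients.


a wedge b = (a1*b2 - a2*b1)*e12 + (a1*b3 - a3*b1)*e13 + (a2*b3 - a3*b2)*e23
e12 coeff: (-1)*(-3) - 2*(-2) = 3 - (-4) = 7
e13 coeff: (-1)*2 - 3*(-2) = -2 - (-6) = 4
e23 coeff: 2*2 - 3*(-3) = 4 - (-9) = 13
|a wedge b|^2 = 7^2 + 4^2 + 13^2
= 49 + 16 + 169
= 234


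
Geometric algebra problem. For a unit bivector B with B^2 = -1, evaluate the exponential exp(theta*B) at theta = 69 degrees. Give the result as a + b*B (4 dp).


For a unit bivector B with B^2 = -1, the exponential series gives
e^(theta*B) = cos(theta) + sin(theta)*B (the GA analogue of Euler's formula).
theta = 69 degrees = 1.204277 rad
cos(69 deg) = 0.3584
sin(69 deg) = 0.9336
exp(theta*B) = 0.3584 + 0.9336*B


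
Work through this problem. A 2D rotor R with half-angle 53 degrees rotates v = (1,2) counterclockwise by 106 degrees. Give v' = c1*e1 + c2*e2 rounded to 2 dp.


Rotor R = cos(53deg) - sin(53deg)*e12
Rotation angle theta = 2 * 53 = 106 degrees
v' = R*v*~R rotates v by theta.
cos(106deg) = -0.2756, sin(106deg) = 0.9613
v'_1 = 1*cos(106deg) - 2*sin(106deg)
= 1*(-0.2756) - 2*0.9613
= -2.20
v'_2 = 1*sin(106deg) + 2*cos(106deg)
= 1*0.9613 + 2*(-0.2756)
= 0.41
v' = -2.20*e1 + 0.41*e2


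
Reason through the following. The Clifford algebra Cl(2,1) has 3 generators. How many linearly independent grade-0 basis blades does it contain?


Number of grade-k basis blades in Cl(p,q) with n = p + q is C(n, k).
n = 2 + 1 = 3
C(3, 0) = 3! / (0! * 3!)
= 6 / (1 * 6)
= 1


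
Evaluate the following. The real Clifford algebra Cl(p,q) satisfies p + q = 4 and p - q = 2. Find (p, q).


We need p + q = 4 and p - q = 2.
Adding: 2p = 4 + 2 = 6, so p = 3.
Then q = 4 - 3 = 1.
(p, q) = (3, 1)


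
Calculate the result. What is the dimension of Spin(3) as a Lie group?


Spin(n) double-covers SO(n); both have Lie algebra so(n) of dimension n(n-1)/2.
n = 3
n(n-1) = 3 * 2 = 6
dim Spin(3) = 6/2 = 3


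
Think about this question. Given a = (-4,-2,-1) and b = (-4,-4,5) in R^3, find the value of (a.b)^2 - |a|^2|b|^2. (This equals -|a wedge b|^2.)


a . b = (-4)*(-4) + (-2)*(-4) + (-1)*5
= 16 + 8 + (-5) = 19
|a|^2 = (-4)^2 + (-2)^2 + (-1)^2 = 21
|b|^2 = (-4)^2 + (-4)^2 + 5^2 = 57
(a.b)^2 = 19^2 = 361
|a|^2 * |b|^2 = 21 * 57 = 1197
Result = 361 - 1197 = -836


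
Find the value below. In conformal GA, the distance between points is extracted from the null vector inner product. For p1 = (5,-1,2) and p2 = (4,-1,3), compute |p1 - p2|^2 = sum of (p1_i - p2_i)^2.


p1 - p2 = (1, 0, -1)
|p1 - p2|^2 = 1^2 + 0^2 + (-1)^2
= 1 + 0 + 1
= 2


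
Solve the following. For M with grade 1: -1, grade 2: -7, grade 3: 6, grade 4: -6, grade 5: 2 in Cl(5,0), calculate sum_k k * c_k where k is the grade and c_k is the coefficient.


Grade-weighted sum = sum of grade_k * coefficient_k
1*(-1) = -1
2*(-7) = -14
3*6 = 18
4*(-6) = -24
5*2 = 10
Total = -1 + (-14) + 18 + (-24) + 10 = -11


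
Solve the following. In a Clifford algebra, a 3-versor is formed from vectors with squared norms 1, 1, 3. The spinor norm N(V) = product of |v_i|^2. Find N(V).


Spinor norm N(V) = |v1|^2 * |v2|^2 * ... * |v3|^2
= 1 * 1 * 3
Running product: 1, 1, 3
N(V) = 3


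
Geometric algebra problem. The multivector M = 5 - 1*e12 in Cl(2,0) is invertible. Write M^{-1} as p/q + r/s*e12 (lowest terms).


M = 5 - 1*e12, where e12^2 = -1.
Since M commutes with its reverse ~M = a - b*e12, M * ~M = a^2 - b^2*e12^2 = a^2 + b^2.
So M^{-1} = ~M / (a^2 + b^2) = (a - b*e12)/(a^2 + b^2).
a^2 + b^2 = 25 + 1 = 26
Scalar part = 5/26 = 5/26
Bivector coeff = 1/26 = 1/26
M^{-1} = 5/26 + 1/26*e12


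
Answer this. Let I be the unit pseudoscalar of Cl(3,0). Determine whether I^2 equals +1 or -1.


The pseudoscalar I = e1...e_n (product of all n generators) of Cl(p,q) satisfies I^2 = (-1)^(q + n(n-1)/2).
p = 3, q = 0, n = p + q = 3
n(n-1)/2 = 3 * 2 / 2 = 3
Exponent = q + n(n-1)/2 = 0 + 3 = 3
I^2 = (-1)^3 = -1


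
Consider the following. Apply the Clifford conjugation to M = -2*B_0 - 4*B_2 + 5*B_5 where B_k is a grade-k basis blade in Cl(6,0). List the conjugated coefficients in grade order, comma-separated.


Clifford conjugate sign for grade k: (-1)^(k(k+1)/2)
Grade 0: (-1)^(0*1/2) = (-1)^0 = 1, coeff -2 -> -2
Grade 2: (-1)^(2*3/2) = (-1)^3 = -1, coeff -4 -> 4
Grade 5: (-1)^(5*6/2) = (-1)^15 = -1, coeff 5 -> -5
Conjugated coefficients: -2, 4, -5


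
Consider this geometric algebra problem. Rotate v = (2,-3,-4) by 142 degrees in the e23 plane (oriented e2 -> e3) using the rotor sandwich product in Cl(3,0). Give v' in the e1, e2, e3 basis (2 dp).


Rotor R = cos(71deg) - sin(71deg)*e23
Rotation angle theta = 2 * 71 = 142 degrees in the e23 plane (e2 -> e3).
The component perpendicular to the plane (e1) is invariant: v'_1 = v1 = 2.00
cos(142deg) = -0.7880, sin(142deg) = 0.6157
v'_2 = v2*cos(theta) - v3*sin(theta) = -3*(-0.7880) - (-4)*0.6157 = 4.83
v'_3 = v2*sin(theta) + v3*cos(theta) = -3*0.6157 + (-4)*(-0.7880) = 1.31
v' = 2.00*e1 + 4.83*e2 + 1.31*e3


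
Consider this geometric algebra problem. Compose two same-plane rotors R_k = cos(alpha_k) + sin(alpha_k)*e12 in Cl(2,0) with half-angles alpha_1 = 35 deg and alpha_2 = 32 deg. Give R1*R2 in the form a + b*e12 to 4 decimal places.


Same-plane rotors commute and their half-angles add:
R1*R2 = cos(a1 + a2) + sin(a1 + a2)*e12.
a1 + a2 = 35 + 32 = 67 deg
cos(67 deg) = 0.3907
sin(67 deg) = 0.9205
R1*R2 = 0.3907 + 0.9205*e12


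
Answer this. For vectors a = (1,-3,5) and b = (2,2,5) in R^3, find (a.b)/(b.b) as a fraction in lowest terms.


Projection coefficient = (a . b) / (b . b)
a . b = 1*2 + (-3)*2 + 5*5
= 2 + (-6) + 25 = 21
b . b = 2^2 + 2^2 + 5^2
= 4 + 4 + 25 = 33
Coefficient = 21/33
In lowest terms: 7/11


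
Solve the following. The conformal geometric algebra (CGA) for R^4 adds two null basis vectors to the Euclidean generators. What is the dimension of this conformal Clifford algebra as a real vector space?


The conformal model of R^4 uses Cl(5,1): the 4 Euclidean generators plus two extra orthogonal generators e+ (e+^2 = +1) and e- (e-^2 = -1), from which the null vectors e0, einf are built.
Number of generators m = 4 + 2 = 6.
dim Cl(p,q) = 2^m = 2^6 = 64


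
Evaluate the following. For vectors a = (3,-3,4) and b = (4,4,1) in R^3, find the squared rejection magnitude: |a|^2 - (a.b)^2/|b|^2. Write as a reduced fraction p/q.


|a|^2 = 3^2 + (-3)^2 + 4^2 = 34
|b|^2 = 4^2 + 4^2 + 1^2 = 33
a . b = 3*4 + (-3)*4 + 4*1 = 4
(a.b)^2 = 4^2 = 16
|rej|^2 = 34 - 16/33
= (1122 - 16)/33
= 1106/33
In lowest terms: 1106/33


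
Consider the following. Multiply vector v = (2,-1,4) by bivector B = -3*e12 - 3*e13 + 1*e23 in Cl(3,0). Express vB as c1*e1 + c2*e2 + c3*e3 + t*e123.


vB has grade-1 (vector) and grade-3 (trivector) parts: vB = (v _| B) + (v ^ B).
Vector part <vB>_1:
  e1: -v2*b12 - v3*b13 = -(-1)*(-3) - (4)*(-3) = 9
  e2: v1*b12 - v3*b23 = (2)*(-3) - (4)*(1) = -10
  e3: v1*b13 + v2*b23 = (2)*(-3) + (-1)*(1) = -7
Trivector part <vB>_3:
  e123: v1*b23 - v2*b13 + v3*b12 = (2)*(1) - (-1)*(-3) + (4)*(-3) = -13
vB = 9*e1 - 10*e2 - 7*e3 - 13*e123


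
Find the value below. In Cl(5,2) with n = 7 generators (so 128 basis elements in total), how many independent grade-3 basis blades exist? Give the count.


Number of grade-k basis blades in Cl(p,q) with n = p + q is C(n, k).
n = 5 + 2 = 7
C(7, 3) = 7! / (3! * 4!)
= 5040 / (6 * 24)
= 35


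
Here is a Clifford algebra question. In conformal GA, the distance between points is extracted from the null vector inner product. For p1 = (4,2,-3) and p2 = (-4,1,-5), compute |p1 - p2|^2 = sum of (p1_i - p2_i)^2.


p1 - p2 = (8, 1, 2)
|p1 - p2|^2 = 8^2 + 1^2 + 2^2
= 64 + 1 + 4
= 69


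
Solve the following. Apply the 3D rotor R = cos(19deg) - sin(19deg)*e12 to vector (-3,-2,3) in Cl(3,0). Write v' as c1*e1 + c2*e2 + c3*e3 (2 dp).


Rotor R = cos(19deg) - sin(19deg)*e12
Rotation angle theta = 2 * 19 = 38 degrees in the e12 plane (e1 -> e2).
The component perpendicular to the plane (e3) is invariant: v'_3 = v3 = 3.00
cos(38deg) = 0.7880, sin(38deg) = 0.6157
v'_1 = v1*cos(theta) - v2*sin(theta) = -3*0.7880 - (-2)*0.6157 = -1.13
v'_2 = v1*sin(theta) + v2*cos(theta) = -3*0.6157 + (-2)*0.7880 = -3.42
v' = -1.13*e1 - 3.42*e2 + 3.00*e3


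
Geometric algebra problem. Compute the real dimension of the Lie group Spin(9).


Spin(n) double-covers SO(n); both have Lie algebra so(n) of dimension n(n-1)/2.
n = 9
n(n-1) = 9 * 8 = 72
dim Spin(9) = 72/2 = 36


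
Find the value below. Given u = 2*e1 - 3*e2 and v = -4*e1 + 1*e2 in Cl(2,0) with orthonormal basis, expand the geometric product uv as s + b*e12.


Expand: (2*e1 - 3*e2)(-4*e1 + 1*e2)
= 2*(-4)*e1e1 + 2*1*e1e2 + (-3)*(-4)*e2e1 + (-3)*1*e2e2
Using e1^2 = e2^2 = 1, e2e1 = -e1e2:
Scalar part s = 2*(-4) + (-3)*1 = -8 + (-3) = -11
Bivector part b = 2*1 - (-3)*(-4) = 2 - 12 = -10
uv = -11 - 10*e12


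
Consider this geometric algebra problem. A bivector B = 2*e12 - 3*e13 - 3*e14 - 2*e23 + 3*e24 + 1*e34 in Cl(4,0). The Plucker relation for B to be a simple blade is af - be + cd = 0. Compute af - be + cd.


Plucker relation: af - be + cd
a*f = 2*1 = 2
b*e = (-3)*3 = -9
c*d = (-3)*(-2) = 6
af - be + cd = 2 - (-9) + 6
= 17


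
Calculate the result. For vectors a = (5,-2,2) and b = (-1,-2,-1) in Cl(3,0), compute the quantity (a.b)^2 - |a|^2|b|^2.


a . b = 5*(-1) + (-2)*(-2) + 2*(-1)
= -5 + 4 + (-2) = -3
|a|^2 = 5^2 + (-2)^2 + 2^2 = 33
|b|^2 = (-1)^2 + (-2)^2 + (-1)^2 = 6
(a.b)^2 = (-3)^2 = 9
|a|^2 * |b|^2 = 33 * 6 = 198
Result = 9 - 198 = -189


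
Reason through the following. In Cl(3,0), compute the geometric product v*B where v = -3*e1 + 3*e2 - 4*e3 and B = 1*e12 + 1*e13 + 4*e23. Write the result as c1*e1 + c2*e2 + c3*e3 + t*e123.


vB has grade-1 (vector) and grade-3 (trivector) parts: vB = (v _| B) + (v ^ B).
Vector part <vB>_1:
  e1: -v2*b12 - v3*b13 = -(3)*(1) - (-4)*(1) = 1
  e2: v1*b12 - v3*b23 = (-3)*(1) - (-4)*(4) = 13
  e3: v1*b13 + v2*b23 = (-3)*(1) + (3)*(4) = 9
Trivector part <vB>_3:
  e123: v1*b23 - v2*b13 + v3*b12 = (-3)*(4) - (3)*(1) + (-4)*(1) = -19
vB = 1*e1 + 13*e2 + 9*e3 - 19*e123


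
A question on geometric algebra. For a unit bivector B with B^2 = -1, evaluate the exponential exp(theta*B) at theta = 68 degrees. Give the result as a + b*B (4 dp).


For a unit bivector B with B^2 = -1, the exponential series gives
e^(theta*B) = cos(theta) + sin(theta)*B (the GA analogue of Euler's formula).
theta = 68 degrees = 1.186824 rad
cos(68 deg) = 0.3746
sin(68 deg) = 0.9272
exp(theta*B) = 0.3746 + 0.9272*B


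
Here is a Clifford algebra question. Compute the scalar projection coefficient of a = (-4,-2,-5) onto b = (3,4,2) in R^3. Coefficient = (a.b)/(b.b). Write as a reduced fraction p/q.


Projection coefficient = (a . b) / (b . b)
a . b = (-4)*3 + (-2)*4 + (-5)*2
= -12 + (-8) + (-10) = -30
b . b = 3^2 + 4^2 + 2^2
= 9 + 16 + 4 = 29
Coefficient = -30/29
In lowest terms: -30/29


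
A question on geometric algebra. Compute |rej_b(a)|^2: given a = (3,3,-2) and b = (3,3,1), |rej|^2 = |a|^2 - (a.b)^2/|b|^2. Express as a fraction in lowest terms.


|a|^2 = 3^2 + 3^2 + (-2)^2 = 22
|b|^2 = 3^2 + 3^2 + 1^2 = 19
a . b = 3*3 + 3*3 + (-2)*1 = 16
(a.b)^2 = 16^2 = 256
|rej|^2 = 22 - 256/19
= (418 - 256)/19
= 162/19
In lowest terms: 162/19


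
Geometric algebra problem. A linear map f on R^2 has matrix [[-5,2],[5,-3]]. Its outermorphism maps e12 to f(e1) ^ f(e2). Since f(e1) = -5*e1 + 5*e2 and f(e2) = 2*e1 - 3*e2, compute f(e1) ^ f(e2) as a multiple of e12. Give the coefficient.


The outermorphism of a linear map f sends e1^e2 to f(e1)^f(e2).
f(e1) = -5*e1 + 5*e2
f(e2) = 2*e1 - 3*e2
f(e1) ^ f(e2) = (-5*e1 + 5*e2) ^ (2*e1 - 3*e2)
= (-5)*(-3)*e12 + 5*2*e21
= (15 - 10)*e12
= 5*e12
Coefficient = 5


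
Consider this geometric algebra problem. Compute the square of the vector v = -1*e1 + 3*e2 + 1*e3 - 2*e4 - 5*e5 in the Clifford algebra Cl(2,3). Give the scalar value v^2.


v^2 = sum of c_i^2 * e_i^2
Positive signature terms (e_i^2 = +1): (-1)^2 + 3^2 = 10
Negative signature terms (e_j^2 = -1): 1^2 + (-2)^2 + (-5)^2 = 30
v^2 = 10 - 30 = -20


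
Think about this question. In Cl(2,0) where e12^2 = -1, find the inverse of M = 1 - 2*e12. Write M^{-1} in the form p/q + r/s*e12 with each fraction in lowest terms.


M = 1 - 2*e12, where e12^2 = -1.
Since M commutes with its reverse ~M = a - b*e12, M * ~M = a^2 - b^2*e12^2 = a^2 + b^2.
So M^{-1} = ~M / (a^2 + b^2) = (a - b*e12)/(a^2 + b^2).
a^2 + b^2 = 1 + 4 = 5
Scalar part = 1/5 = 1/5
Bivector coeff = 2/5 = 2/5
M^{-1} = 1/5 + 2/5*e12


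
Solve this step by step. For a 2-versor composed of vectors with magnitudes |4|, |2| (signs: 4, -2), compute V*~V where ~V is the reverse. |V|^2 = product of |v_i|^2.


Each vector v_i has |v_i|^2 = s_i^2
Squared scales: 4^2 = 16, (-2)^2 = 4
|V|^2 = 16 * 4
= 64


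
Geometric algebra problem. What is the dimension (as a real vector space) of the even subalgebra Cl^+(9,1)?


Even subalgebra dimension = 2^(n-1)
n = 9 + 1 = 10
2^(10 - 1) = 2^9 = 512
Verification: sum of C(10,k) for even k = 1 + 45 + 210 + 210 + 45 + 1 = 512
Result = 512


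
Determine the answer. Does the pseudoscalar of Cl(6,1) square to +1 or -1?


The pseudoscalar I = e1...e_n (product of all n generators) of Cl(p,q) satisfies I^2 = (-1)^(q + n(n-1)/2).
p = 6, q = 1, n = p + q = 7
n(n-1)/2 = 7 * 6 / 2 = 21
Exponent = q + n(n-1)/2 = 1 + 21 = 22
I^2 = (-1)^22 = +1


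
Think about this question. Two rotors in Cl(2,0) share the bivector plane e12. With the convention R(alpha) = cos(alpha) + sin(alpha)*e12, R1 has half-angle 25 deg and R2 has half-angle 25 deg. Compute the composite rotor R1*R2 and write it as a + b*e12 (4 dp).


Same-plane rotors commute and their half-angles add:
R1*R2 = cos(a1 + a2) + sin(a1 + a2)*e12.
a1 + a2 = 25 + 25 = 50 deg
cos(50 deg) = 0.6428
sin(50 deg) = 0.7660
R1*R2 = 0.6428 + 0.7660*e12


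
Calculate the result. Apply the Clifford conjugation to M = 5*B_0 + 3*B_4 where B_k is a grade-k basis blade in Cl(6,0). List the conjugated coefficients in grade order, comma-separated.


Clifford conjugate sign for grade k: (-1)^(k(k+1)/2)
Grade 0: (-1)^(0*1/2) = (-1)^0 = 1, coeff 5 -> 5
Grade 4: (-1)^(4*5/2) = (-1)^10 = 1, coeff 3 -> 3
Conjugated coefficients: 5, 3


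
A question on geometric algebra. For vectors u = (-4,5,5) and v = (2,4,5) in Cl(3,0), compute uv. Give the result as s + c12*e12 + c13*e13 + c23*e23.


In Cl(3,0): e_i^2 = 1, e_ie_j = -e_je_i for i != j.
Scalar part = u . v = (-4)*2 + 5*4 + 5*5
= -8 + 20 + 25 = 37
e12 coeff = (-4)*4 - 5*2 = -16 - 10 = -26
e13 coeff = (-4)*5 - 5*2 = -20 - 10 = -30
e23 coeff = 5*5 - 5*4 = 25 - 20 = 5
uv = 37 - 26*e12 - 30*e13 + 5*e23


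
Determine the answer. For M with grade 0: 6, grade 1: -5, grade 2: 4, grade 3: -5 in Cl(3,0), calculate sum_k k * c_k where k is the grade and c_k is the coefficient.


Grade-weighted sum = sum of grade_k * coefficient_k
0*6 = 0
1*(-5) = -5
2*4 = 8
3*(-5) = -15
Total = 0 + (-5) + 8 + (-15) = -12


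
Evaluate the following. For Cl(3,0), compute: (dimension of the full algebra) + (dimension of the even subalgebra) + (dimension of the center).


n = 3 + 0 = 3
Total dim = 2^3 = 8
Even subalgebra dim = 2^2 = 4
n is odd, so center dim = 2
Sum = 8 + 4 + 2 = 14


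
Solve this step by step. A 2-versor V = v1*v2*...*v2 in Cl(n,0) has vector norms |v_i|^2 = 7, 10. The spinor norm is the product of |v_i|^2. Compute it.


Spinor norm N(V) = |v1|^2 * |v2|^2 * ... * |v2|^2
= 7 * 10
Running product: 7, 70
N(V) = 70


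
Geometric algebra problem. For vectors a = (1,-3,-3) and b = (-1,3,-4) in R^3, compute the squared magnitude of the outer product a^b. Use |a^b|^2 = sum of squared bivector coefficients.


a wedge b = (a1*b2 - a2*b1)*e12 + (a1*b3 - a3*b1)*e13 + (a2*b3 - a3*b2)*e23
e12 coeff: 1*3 - (-3)*(-1) = 3 - 3 = 0
e13 coeff: 1*(-4) - (-3)*(-1) = -4 - 3 = -7
e23 coeff: (-3)*(-4) - (-3)*3 = 12 - (-9) = 21
|a wedge b|^2 = 0^2 + (-7)^2 + 21^2
= 0 + 49 + 441
= 490


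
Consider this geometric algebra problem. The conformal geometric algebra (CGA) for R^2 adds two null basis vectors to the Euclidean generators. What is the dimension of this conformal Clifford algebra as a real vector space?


The conformal model of R^2 uses Cl(3,1): the 2 Euclidean generators plus two extra orthogonal generators e+ (e+^2 = +1) and e- (e-^2 = -1), from which the null vectors e0, einf are built.
Number of generators m = 2 + 2 = 4.
dim Cl(p,q) = 2^m = 2^4 = 16


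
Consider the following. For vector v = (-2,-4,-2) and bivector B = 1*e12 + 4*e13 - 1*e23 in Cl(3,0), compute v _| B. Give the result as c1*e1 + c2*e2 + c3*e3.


Left contraction v _| B = <vB>_1 (grade-1 part of the geometric product vB).
Using e1_|e12 = e2, e2_|e12 = -e1, e1_|e13 = e3, e3_|e13 = -e1, e2_|e23 = e3, e3_|e23 = -e2:
e1 coeff: -v2*b12 - v3*b13 = -(-4)*(1) - (-2)*(4) = 12
e2 coeff: v1*b12 - v3*b23 = (-2)*(1) - (-2)*(-1) = -4
e3 coeff: v1*b13 + v2*b23 = (-2)*(4) + (-4)*(-1) = -4
v _| B = 12*e1 - 4*e2 - 4*e3


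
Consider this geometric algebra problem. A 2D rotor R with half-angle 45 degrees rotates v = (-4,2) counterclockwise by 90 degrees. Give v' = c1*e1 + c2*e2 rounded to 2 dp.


Rotor R = cos(45deg) - sin(45deg)*e12
Rotation angle theta = 2 * 45 = 90 degrees
v' = R*v*~R rotates v by theta.
cos(90deg) = 0.0000, sin(90deg) = 1.0000
v'_1 = -4*cos(90deg) - 2*sin(90deg)
= -4*0.0000 - 2*1.0000
= -2.00
v'_2 = -4*sin(90deg) + 2*cos(90deg)
= -4*1.0000 + 2*0.0000
= -4.00
v' = -2.00*e1 - 4.00*e2


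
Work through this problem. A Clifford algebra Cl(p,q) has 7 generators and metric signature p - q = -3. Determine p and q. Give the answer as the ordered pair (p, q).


We need p + q = 7 and p - q = -3.
Adding: 2p = 7 + (-3) = 4, so p = 2.
Then q = 7 - 2 = 5.
(p, q) = (2, 5)


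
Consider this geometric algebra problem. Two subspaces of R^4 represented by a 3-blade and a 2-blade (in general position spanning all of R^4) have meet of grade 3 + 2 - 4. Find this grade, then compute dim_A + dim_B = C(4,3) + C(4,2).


Meet grade = grade(A) + grade(B) - n
= 3 + 2 - 4 = 1
C(4,3) = 4
C(4,2) = 6
dim_A + dim_B = 4 + 6 = 10


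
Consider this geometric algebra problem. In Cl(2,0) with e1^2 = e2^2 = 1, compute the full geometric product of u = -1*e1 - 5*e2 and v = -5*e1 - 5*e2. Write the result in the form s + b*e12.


Expand: (-1*e1 - 5*e2)(-5*e1 - 5*e2)
= (-1)*(-5)*e1e1 + (-1)*(-5)*e1e2 + (-5)*(-5)*e2e1 + (-5)*(-5)*e2e2
Using e1^2 = e2^2 = 1, e2e1 = -e1e2:
Scalar part s = (-1)*(-5) + (-5)*(-5) = 5 + 25 = 30
Bivector part b = (-1)*(-5) - (-5)*(-5) = 5 - 25 = -20
uv = 30 - 20*e12


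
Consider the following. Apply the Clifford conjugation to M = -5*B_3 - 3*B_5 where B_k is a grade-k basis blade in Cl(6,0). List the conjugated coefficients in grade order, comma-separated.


Clifford conjugate sign for grade k: (-1)^(k(k+1)/2)
Grade 3: (-1)^(3*4/2) = (-1)^6 = 1, coeff -5 -> -5
Grade 5: (-1)^(5*6/2) = (-1)^15 = -1, coeff -3 -> 3
Conjugated coefficients: -5, 3


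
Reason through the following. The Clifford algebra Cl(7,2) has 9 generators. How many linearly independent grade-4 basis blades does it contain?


Number of grade-k basis blades in Cl(p,q) with n = p + q is C(n, k).
n = 7 + 2 = 9
C(9, 4) = 9! / (4! * 5!)
= 362880 / (24 * 120)
= 126


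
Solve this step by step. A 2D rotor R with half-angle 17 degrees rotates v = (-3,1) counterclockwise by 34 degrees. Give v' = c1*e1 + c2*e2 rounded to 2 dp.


Rotor R = cos(17deg) - sin(17deg)*e12
Rotation angle theta = 2 * 17 = 34 degrees
v' = R*v*~R rotates v by theta.
cos(34deg) = 0.8290, sin(34deg) = 0.5592
v'_1 = -3*cos(34deg) - 1*sin(34deg)
= -3*0.8290 - 1*0.5592
= -3.05
v'_2 = -3*sin(34deg) + 1*cos(34deg)
= -3*0.5592 + 1*0.8290
= -0.85
v' = -3.05*e1 - 0.85*e2


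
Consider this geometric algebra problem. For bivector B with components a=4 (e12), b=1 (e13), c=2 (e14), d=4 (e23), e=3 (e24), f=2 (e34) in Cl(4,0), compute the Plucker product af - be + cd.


Plucker relation: af - be + cd
a*f = 4*2 = 8
b*e = 1*3 = 3
c*d = 2*4 = 8
af - be + cd = 8 - 3 + 8
= 13


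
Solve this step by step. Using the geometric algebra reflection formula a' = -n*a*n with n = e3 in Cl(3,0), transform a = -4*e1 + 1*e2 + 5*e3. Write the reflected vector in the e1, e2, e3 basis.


Reflection formula: a' = -n*a*n, with n = e3 (unit vector, n^2 = 1).
For reflection through hyperplane perp to e3:
The component along e3 flips sign, others stay.
a = (-4, 1, 5)
a' = (-4, 1, -5)
a' = -4*e1 + 1*e2 - 5*e3


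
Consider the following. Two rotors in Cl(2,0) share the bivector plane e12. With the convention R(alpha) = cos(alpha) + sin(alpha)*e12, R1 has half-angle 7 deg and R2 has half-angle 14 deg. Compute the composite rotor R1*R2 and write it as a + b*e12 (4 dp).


Same-plane rotors commute and their half-angles add:
R1*R2 = cos(a1 + a2) + sin(a1 + a2)*e12.
a1 + a2 = 7 + 14 = 21 deg
cos(21 deg) = 0.9336
sin(21 deg) = 0.3584
R1*R2 = 0.9336 + 0.3584*e12


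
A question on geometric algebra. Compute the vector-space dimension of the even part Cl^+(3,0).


Even subalgebra dimension = 2^(n-1)
n = 3 + 0 = 3
2^(3 - 1) = 2^2 = 4
Verification: sum of C(3,k) for even k = 1 + 3 = 4
Result = 4


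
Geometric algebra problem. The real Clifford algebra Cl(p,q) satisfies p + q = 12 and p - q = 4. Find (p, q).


We need p + q = 12 and p - q = 4.
Adding: 2p = 12 + 4 = 16, so p = 8.
Then q = 12 - 8 = 4.
(p, q) = (8, 4)


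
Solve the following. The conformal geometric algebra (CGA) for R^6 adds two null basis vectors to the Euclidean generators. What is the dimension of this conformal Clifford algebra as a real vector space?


The conformal model of R^6 uses Cl(7,1): the 6 Euclidean generators plus two extra orthogonal generators e+ (e+^2 = +1) and e- (e-^2 = -1), from which the null vectors e0, einf are built.
Number of generators m = 6 + 2 = 8.
dim Cl(p,q) = 2^m = 2^8 = 256


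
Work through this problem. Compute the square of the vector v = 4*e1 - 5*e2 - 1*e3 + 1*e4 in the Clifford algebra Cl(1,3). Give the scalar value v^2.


v^2 = sum of c_i^2 * e_i^2
Positive signature terms (e_i^2 = +1): 4^2 = 16
Negative signature terms (e_j^2 = -1): (-5)^2 + (-1)^2 + 1^2 = 27
v^2 = 16 - 27 = -11


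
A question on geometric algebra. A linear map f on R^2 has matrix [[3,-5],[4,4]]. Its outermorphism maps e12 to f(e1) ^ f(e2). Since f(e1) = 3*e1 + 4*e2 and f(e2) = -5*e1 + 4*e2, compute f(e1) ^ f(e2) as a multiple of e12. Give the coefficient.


The outermorphism of a linear map f sends e1^e2 to f(e1)^f(e2).
f(e1) = 3*e1 + 4*e2
f(e2) = -5*e1 + 4*e2
f(e1) ^ f(e2) = (3*e1 + 4*e2) ^ (-5*e1 + 4*e2)
= 3*4*e12 + 4*(-5)*e21
= (12 - (-20))*e12
= 32*e12
Coefficient = 32


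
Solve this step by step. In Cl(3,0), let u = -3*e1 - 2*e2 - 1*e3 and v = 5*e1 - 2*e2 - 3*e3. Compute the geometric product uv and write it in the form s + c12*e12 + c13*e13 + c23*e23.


In Cl(3,0): e_i^2 = 1, e_ie_j = -e_je_i for i != j.
Scalar part = u . v = (-3)*5 + (-2)*(-2) + (-1)*(-3)
= -15 + 4 + 3 = -8
e12 coeff = (-3)*(-2) - (-2)*5 = 6 - (-10) = 16
e13 coeff = (-3)*(-3) - (-1)*5 = 9 - (-5) = 14
e23 coeff = (-2)*(-3) - (-1)*(-2) = 6 - 2 = 4
uv = -8 + 16*e12 + 14*e13 + 4*e23


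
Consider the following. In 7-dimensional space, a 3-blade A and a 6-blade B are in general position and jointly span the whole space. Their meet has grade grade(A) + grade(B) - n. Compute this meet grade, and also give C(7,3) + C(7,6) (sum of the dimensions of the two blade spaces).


Meet grade = grade(A) + grade(B) - n
= 3 + 6 - 7 = 2
C(7,3) = 35
C(7,6) = 7
dim_A + dim_B = 35 + 7 = 42


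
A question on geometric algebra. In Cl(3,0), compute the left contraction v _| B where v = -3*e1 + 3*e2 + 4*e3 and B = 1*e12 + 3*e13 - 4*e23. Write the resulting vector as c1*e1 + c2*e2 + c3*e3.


Left contraction v _| B = <vB>_1 (grade-1 part of the geometric product vB).
Using e1_|e12 = e2, e2_|e12 = -e1, e1_|e13 = e3, e3_|e13 = -e1, e2_|e23 = e3, e3_|e23 = -e2:
e1 coeff: -v2*b12 - v3*b13 = -(3)*(1) - (4)*(3) = -15
e2 coeff: v1*b12 - v3*b23 = (-3)*(1) - (4)*(-4) = 13
e3 coeff: v1*b13 + v2*b23 = (-3)*(3) + (3)*(-4) = -21
v _| B = -15*e1 + 13*e2 - 21*e3


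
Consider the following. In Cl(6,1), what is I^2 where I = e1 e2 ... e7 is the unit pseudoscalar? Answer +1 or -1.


The pseudoscalar I = e1...e_n (product of all n generators) of Cl(p,q) satisfies I^2 = (-1)^(q + n(n-1)/2).
p = 6, q = 1, n = p + q = 7
n(n-1)/2 = 7 * 6 / 2 = 21
Exponent = q + n(n-1)/2 = 1 + 21 = 22
I^2 = (-1)^22 = +1


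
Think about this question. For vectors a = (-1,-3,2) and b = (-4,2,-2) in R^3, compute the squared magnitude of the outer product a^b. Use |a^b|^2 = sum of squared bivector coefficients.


a wedge b = (a1*b2 - a2*b1)*e12 + (a1*b3 - a3*b1)*e13 + (a2*b3 - a3*b2)*e23
e12 coeff: (-1)*2 - (-3)*(-4) = -2 - 12 = -14
e13 coeff: (-1)*(-2) - 2*(-4) = 2 - (-8) = 10
e23 coeff: (-3)*(-2) - 2*2 = 6 - 4 = 2
|a wedge b|^2 = (-14)^2 + 10^2 + 2^2
= 196 + 100 + 4
= 300


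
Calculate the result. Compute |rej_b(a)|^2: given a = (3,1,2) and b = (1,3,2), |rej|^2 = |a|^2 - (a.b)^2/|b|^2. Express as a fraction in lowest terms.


|a|^2 = 3^2 + 1^2 + 2^2 = 14
|b|^2 = 1^2 + 3^2 + 2^2 = 14
a . b = 3*1 + 1*3 + 2*2 = 10
(a.b)^2 = 10^2 = 100
|rej|^2 = 14 - 100/14
= (196 - 100)/14
= 96/14
In lowest terms: 48/7


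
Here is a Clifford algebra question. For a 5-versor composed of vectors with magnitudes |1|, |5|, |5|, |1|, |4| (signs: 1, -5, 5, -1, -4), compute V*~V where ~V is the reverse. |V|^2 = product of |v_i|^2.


Each vector v_i has |v_i|^2 = s_i^2
Squared scales: 1^2 = 1, (-5)^2 = 25, 5^2 = 25, (-1)^2 = 1, (-4)^2 = 16
|V|^2 = 1 * 25 * 25 * 1 * 16
= 10000


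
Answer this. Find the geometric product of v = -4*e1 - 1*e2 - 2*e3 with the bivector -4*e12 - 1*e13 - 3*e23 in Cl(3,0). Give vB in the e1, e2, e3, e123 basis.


vB has grade-1 (vector) and grade-3 (trivector) parts: vB = (v _| B) + (v ^ B).
Vector part <vB>_1:
  e1: -v2*b12 - v3*b13 = -(-1)*(-4) - (-2)*(-1) = -6
  e2: v1*b12 - v3*b23 = (-4)*(-4) - (-2)*(-3) = 10
  e3: v1*b13 + v2*b23 = (-4)*(-1) + (-1)*(-3) = 7
Trivector part <vB>_3:
  e123: v1*b23 - v2*b13 + v3*b12 = (-4)*(-3) - (-1)*(-1) + (-2)*(-4) = 19
vB = -6*e1 + 10*e2 + 7*e3 + 19*e123


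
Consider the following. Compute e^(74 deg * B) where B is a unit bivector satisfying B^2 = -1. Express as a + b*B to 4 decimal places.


For a unit bivector B with B^2 = -1, the exponential series gives
e^(theta*B) = cos(theta) + sin(theta)*B (the GA analogue of Euler's formula).
theta = 74 degrees = 1.291544 rad
cos(74 deg) = 0.2756
sin(74 deg) = 0.9613
exp(theta*B) = 0.2756 + 0.9613*B


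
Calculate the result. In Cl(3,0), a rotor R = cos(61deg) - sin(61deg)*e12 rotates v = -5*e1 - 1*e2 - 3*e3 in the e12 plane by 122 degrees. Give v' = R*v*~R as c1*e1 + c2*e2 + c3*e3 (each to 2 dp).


Rotor R = cos(61deg) - sin(61deg)*e12
Rotation angle theta = 2 * 61 = 122 degrees in the e12 plane (e1 -> e2).
The component perpendicular to the plane (e3) is invariant: v'_3 = v3 = -3.00
cos(122deg) = -0.5299, sin(122deg) = 0.8480
v'_1 = v1*cos(theta) - v2*sin(theta) = -5*(-0.5299) - (-1)*0.8480 = 3.50
v'_2 = v1*sin(theta) + v2*cos(theta) = -5*0.8480 + (-1)*(-0.5299) = -3.71
v' = 3.50*e1 - 3.71*e2 - 3.00*e3


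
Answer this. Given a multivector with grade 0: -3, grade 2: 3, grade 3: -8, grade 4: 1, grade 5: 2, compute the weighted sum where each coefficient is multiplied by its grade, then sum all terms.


Grade-weighted sum = sum of grade_k * coefficient_k
0*(-3) = 0
2*3 = 6
3*(-8) = -24
4*1 = 4
5*2 = 10
Total = 0 + 6 + (-24) + 4 + 10 = -4


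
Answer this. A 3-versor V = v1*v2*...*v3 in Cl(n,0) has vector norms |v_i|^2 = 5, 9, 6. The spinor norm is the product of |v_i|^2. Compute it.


Spinor norm N(V) = |v1|^2 * |v2|^2 * ... * |v3|^2
= 5 * 9 * 6
Running product: 5, 45, 270
N(V) = 270


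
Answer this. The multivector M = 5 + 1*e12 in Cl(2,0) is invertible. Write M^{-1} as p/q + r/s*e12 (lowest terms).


M = 5 + 1*e12, where e12^2 = -1.
Since M commutes with its reverse ~M = a - b*e12, M * ~M = a^2 - b^2*e12^2 = a^2 + b^2.
So M^{-1} = ~M / (a^2 + b^2) = (a - b*e12)/(a^2 + b^2).
a^2 + b^2 = 25 + 1 = 26
Scalar part = 5/26 = 5/26
Bivector coeff = -1/26 = -1/26
M^{-1} = 5/26 - 1/26*e12


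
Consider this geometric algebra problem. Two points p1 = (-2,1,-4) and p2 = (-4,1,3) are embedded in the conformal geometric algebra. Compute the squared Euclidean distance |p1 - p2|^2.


p1 - p2 = (2, 0, -7)
|p1 - p2|^2 = 2^2 + 0^2 + (-7)^2
= 4 + 0 + 49
= 53


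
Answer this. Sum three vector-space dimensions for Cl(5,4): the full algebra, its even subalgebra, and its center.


n = 5 + 4 = 9
Total dim = 2^9 = 512
Even subalgebra dim = 2^8 = 256
n is odd, so center dim = 2
Sum = 512 + 256 + 2 = 770


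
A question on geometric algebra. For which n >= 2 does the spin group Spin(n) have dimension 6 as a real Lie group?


dim Spin(n) = dim so(n) = n(n-1)/2.
Solve n(n-1)/2 = 6, i.e. n^2 - n - 12 = 0.
Discriminant = 1 + 8*6 = 49
n = (1 + sqrt(49))/2 = (1 + 7)/2 = 4


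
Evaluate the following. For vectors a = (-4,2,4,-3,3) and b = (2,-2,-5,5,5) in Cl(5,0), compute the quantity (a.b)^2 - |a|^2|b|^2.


a . b = (-4)*2 + 2*(-2) + 4*(-5) + (-3)*5 + 3*5
= -8 + (-4) + (-20) + (-15) + 15 = -32
|a|^2 = (-4)^2 + 2^2 + 4^2 + (-3)^2 + 3^2 = 54
|b|^2 = 2^2 + (-2)^2 + (-5)^2 + 5^2 + 5^2 = 83
(a.b)^2 = (-32)^2 = 1024
|a|^2 * |b|^2 = 54 * 83 = 4482
Result = 1024 - 4482 = -3458


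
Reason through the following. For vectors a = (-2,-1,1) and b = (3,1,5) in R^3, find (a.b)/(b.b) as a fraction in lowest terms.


Projection coefficient = (a . b) / (b . b)
a . b = (-2)*3 + (-1)*1 + 1*5
= -6 + (-1) + 5 = -2
b . b = 3^2 + 1^2 + 5^2
= 9 + 1 + 25 = 35
Coefficient = -2/35
In lowest terms: -2/35


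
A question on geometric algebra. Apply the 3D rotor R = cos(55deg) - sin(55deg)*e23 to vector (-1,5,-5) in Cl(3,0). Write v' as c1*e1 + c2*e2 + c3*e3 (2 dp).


Rotor R = cos(55deg) - sin(55deg)*e23
Rotation angle theta = 2 * 55 = 110 degrees in the e23 plane (e2 -> e3).
The component perpendicular to the plane (e1) is invariant: v'_1 = v1 = -1.00
cos(110deg) = -0.3420, sin(110deg) = 0.9397
v'_2 = v2*cos(theta) - v3*sin(theta) = 5*(-0.3420) - (-5)*0.9397 = 2.99
v'_3 = v2*sin(theta) + v3*cos(theta) = 5*0.9397 + (-5)*(-0.3420) = 6.41
v' = -1.00*e1 + 2.99*e2 + 6.41*e3


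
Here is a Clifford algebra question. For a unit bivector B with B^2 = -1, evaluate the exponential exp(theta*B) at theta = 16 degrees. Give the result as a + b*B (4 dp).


For a unit bivector B with B^2 = -1, the exponential series gives
e^(theta*B) = cos(theta) + sin(theta)*B (the GA analogue of Euler's formula).
theta = 16 degrees = 0.279253 rad
cos(16 deg) = 0.9613
sin(16 deg) = 0.2756
exp(theta*B) = 0.9613 + 0.2756*B


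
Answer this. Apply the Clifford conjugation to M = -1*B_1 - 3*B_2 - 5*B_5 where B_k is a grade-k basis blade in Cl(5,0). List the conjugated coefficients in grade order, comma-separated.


Clifford conjugate sign for grade k: (-1)^(k(k+1)/2)
Grade 1: (-1)^(1*2/2) = (-1)^1 = -1, coeff -1 -> 1
Grade 2: (-1)^(2*3/2) = (-1)^3 = -1, coeff -3 -> 3
Grade 5: (-1)^(5*6/2) = (-1)^15 = -1, coeff -5 -> 5
Conjugated coefficients: 1, 3, 5


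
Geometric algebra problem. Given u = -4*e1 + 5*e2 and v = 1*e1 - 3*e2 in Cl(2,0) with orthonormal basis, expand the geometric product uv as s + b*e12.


Expand: (-4*e1 + 5*e2)(1*e1 - 3*e2)
= (-4)*1*e1e1 + (-4)*(-3)*e1e2 + 5*1*e2e1 + 5*(-3)*e2e2
Using e1^2 = e2^2 = 1, e2e1 = -e1e2:
Scalar part s = (-4)*1 + 5*(-3) = -4 + (-15) = -19
Bivector part b = (-4)*(-3) - 5*1 = 12 - 5 = 7
uv = -19 + 7*e12


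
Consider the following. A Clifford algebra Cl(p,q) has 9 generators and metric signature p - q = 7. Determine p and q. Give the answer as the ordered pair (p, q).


We need p + q = 9 and p - q = 7.
Adding: 2p = 9 + 7 = 16, so p = 8.
Then q = 9 - 8 = 1.
(p, q) = (8, 1)


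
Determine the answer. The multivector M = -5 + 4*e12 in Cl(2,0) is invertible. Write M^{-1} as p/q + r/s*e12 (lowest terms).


M = -5 + 4*e12, where e12^2 = -1.
Since M commutes with its reverse ~M = a - b*e12, M * ~M = a^2 - b^2*e12^2 = a^2 + b^2.
So M^{-1} = ~M / (a^2 + b^2) = (a - b*e12)/(a^2 + b^2).
a^2 + b^2 = 25 + 16 = 41
Scalar part = -5/41 = -5/41
Bivector coeff = -4/41 = -4/41
M^{-1} = -5/41 - 4/41*e12


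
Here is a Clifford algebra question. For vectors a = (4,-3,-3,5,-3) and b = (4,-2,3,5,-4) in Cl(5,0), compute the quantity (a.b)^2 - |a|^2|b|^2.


a . b = 4*4 + (-3)*(-2) + (-3)*3 + 5*5 + (-3)*(-4)
= 16 + 6 + (-9) + 25 + 12 = 50
|a|^2 = 4^2 + (-3)^2 + (-3)^2 + 5^2 + (-3)^2 = 68
|b|^2 = 4^2 + (-2)^2 + 3^2 + 5^2 + (-4)^2 = 70
(a.b)^2 = 50^2 = 2500
|a|^2 * |b|^2 = 68 * 70 = 4760
Result = 2500 - 4760 = -2260


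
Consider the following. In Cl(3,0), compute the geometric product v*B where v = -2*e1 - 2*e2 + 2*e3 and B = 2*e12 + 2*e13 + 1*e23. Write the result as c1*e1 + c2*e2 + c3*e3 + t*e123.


vB has grade-1 (vector) and grade-3 (trivector) parts: vB = (v _| B) + (v ^ B).
Vector part <vB>_1:
  e1: -v2*b12 - v3*b13 = -(-2)*(2) - (2)*(2) = 0
  e2: v1*b12 - v3*b23 = (-2)*(2) - (2)*(1) = -6
  e3: v1*b13 + v2*b23 = (-2)*(2) + (-2)*(1) = -6
Trivector part <vB>_3:
  e123: v1*b23 - v2*b13 + v3*b12 = (-2)*(1) - (-2)*(2) + (2)*(2) = 6
vB = 0*e1 - 6*e2 - 6*e3 + 6*e123


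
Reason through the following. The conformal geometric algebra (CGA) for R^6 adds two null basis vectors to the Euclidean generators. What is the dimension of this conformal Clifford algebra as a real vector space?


The conformal model of R^6 uses Cl(7,1): the 6 Euclidean generators plus two extra orthogonal generators e+ (e+^2 = +1) and e- (e-^2 = -1), from which the null vectors e0, einf are built.
Number of generators m = 6 + 2 = 8.
dim Cl(p,q) = 2^m = 2^8 = 256


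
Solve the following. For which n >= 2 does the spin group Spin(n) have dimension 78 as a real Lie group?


dim Spin(n) = dim so(n) = n(n-1)/2.
Solve n(n-1)/2 = 78, i.e. n^2 - n - 156 = 0.
Discriminant = 1 + 8*78 = 625
n = (1 + sqrt(625))/2 = (1 + 25)/2 = 13


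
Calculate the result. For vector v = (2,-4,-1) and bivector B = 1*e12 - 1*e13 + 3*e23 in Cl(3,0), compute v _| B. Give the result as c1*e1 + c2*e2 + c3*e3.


Left contraction v _| B = <vB>_1 (grade-1 part of the geometric product vB).
Using e1_|e12 = e2, e2_|e12 = -e1, e1_|e13 = e3, e3_|e13 = -e1, e2_|e23 = e3, e3_|e23 = -e2:
e1 coeff: -v2*b12 - v3*b13 = -(-4)*(1) - (-1)*(-1) = 3
e2 coeff: v1*b12 - v3*b23 = (2)*(1) - (-1)*(3) = 5
e3 coeff: v1*b13 + v2*b23 = (2)*(-1) + (-4)*(3) = -14
v _| B = 3*e1 + 5*e2 - 14*e3


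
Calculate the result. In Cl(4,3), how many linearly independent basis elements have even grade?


Even subalgebra dimension = 2^(n-1)
n = 4 + 3 = 7
2^(7 - 1) = 2^6 = 64
Verification: sum of C(7,k) for even k = 1 + 21 + 35 + 7 = 64
Result = 64


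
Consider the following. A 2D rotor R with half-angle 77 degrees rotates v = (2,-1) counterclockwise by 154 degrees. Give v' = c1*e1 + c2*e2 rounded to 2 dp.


Rotor R = cos(77deg) - sin(77deg)*e12
Rotation angle theta = 2 * 77 = 154 degrees
v' = R*v*~R rotates v by theta.
cos(154deg) = -0.8988, sin(154deg) = 0.4384
v'_1 = 2*cos(154deg) - (-1)*sin(154deg)
= 2*(-0.8988) - (-1)*0.4384
= -1.36
v'_2 = 2*sin(154deg) + (-1)*cos(154deg)
= 2*0.4384 + (-1)*(-0.8988)
= 1.78
v' = -1.36*e1 + 1.78*e2


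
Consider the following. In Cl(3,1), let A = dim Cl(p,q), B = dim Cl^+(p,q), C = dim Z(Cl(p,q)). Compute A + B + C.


n = 3 + 1 = 4
Total dim = 2^4 = 16
Even subalgebra dim = 2^3 = 8
n is even, so center dim = 1
Sum = 16 + 8 + 1 = 25


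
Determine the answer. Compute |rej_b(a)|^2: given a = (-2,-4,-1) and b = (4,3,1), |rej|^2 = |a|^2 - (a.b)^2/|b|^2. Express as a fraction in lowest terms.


|a|^2 = (-2)^2 + (-4)^2 + (-1)^2 = 21
|b|^2 = 4^2 + 3^2 + 1^2 = 26
a . b = (-2)*4 + (-4)*3 + (-1)*1 = -21
(a.b)^2 = (-21)^2 = 441
|rej|^2 = 21 - 441/26
= (546 - 441)/26
= 105/26
In lowest terms: 105/26


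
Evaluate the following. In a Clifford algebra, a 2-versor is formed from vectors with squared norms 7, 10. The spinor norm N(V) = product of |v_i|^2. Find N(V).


Spinor norm N(V) = |v1|^2 * |v2|^2 * ... * |v2|^2
= 7 * 10
Running product: 7, 70
N(V) = 70


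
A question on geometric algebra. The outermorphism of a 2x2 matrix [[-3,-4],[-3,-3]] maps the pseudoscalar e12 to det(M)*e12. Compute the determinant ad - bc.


The outermorphism of a linear map f sends e1^e2 to f(e1)^f(e2).
f(e1) = -3*e1 - 3*e2
f(e2) = -4*e1 - 3*e2
f(e1) ^ f(e2) = (-3*e1 - 3*e2) ^ (-4*e1 - 3*e2)
= (-3)*(-3)*e12 + (-3)*(-4)*e21
= (9 - 12)*e12
= -3*e12
Coefficient = -3


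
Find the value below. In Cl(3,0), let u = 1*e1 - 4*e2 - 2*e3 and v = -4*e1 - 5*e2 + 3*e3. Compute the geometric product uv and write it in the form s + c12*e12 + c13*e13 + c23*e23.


In Cl(3,0): e_i^2 = 1, e_ie_j = -e_je_i for i != j.
Scalar part = u . v = 1*(-4) + (-4)*(-5) + (-2)*3
= -4 + 20 + (-6) = 10
e12 coeff = 1*(-5) - (-4)*(-4) = -5 - 16 = -21
e13 coeff = 1*3 - (-2)*(-4) = 3 - 8 = -5
e23 coeff = (-4)*3 - (-2)*(-5) = -12 - 10 = -22
uv = 10 - 21*e12 - 5*e13 - 22*e23


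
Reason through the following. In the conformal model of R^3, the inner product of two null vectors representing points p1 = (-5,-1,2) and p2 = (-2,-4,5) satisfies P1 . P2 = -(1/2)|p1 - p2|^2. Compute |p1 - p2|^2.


p1 - p2 = (-3, 3, -3)
|p1 - p2|^2 = (-3)^2 + 3^2 + (-3)^2
= 9 + 9 + 9
= 27


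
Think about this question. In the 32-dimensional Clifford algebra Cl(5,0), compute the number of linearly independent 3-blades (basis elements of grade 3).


Number of grade-k basis blades in Cl(p,q) with n = p + q is C(n, k).
n = 5 + 0 = 5
C(5, 3) = 5! / (3! * 2!)
= 120 / (6 * 2)
= 10


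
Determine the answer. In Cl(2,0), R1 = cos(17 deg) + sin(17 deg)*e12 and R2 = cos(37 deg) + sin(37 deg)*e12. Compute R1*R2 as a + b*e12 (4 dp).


Same-plane rotors commute and their half-angles add:
R1*R2 = cos(a1 + a2) + sin(a1 + a2)*e12.
a1 + a2 = 17 + 37 = 54 deg
cos(54 deg) = 0.5878
sin(54 deg) = 0.8090
R1*R2 = 0.5878 + 0.8090*e12


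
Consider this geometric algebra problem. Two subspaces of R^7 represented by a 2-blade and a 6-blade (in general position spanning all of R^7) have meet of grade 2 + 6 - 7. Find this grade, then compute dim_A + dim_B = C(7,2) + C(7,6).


Meet grade = grade(A) + grade(B) - n
= 2 + 6 - 7 = 1
C(7,2) = 21
C(7,6) = 7
dim_A + dim_B = 21 + 7 = 28


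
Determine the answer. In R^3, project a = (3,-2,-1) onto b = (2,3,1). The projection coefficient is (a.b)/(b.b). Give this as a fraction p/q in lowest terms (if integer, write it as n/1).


Projection coefficient = (a . b) / (b . b)
a . b = 3*2 + (-2)*3 + (-1)*1
= 6 + (-6) + (-1) = -1
b . b = 2^2 + 3^2 + 1^2
= 4 + 9 + 1 = 14
Coefficient = -1/14
In lowest terms: -1/14
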